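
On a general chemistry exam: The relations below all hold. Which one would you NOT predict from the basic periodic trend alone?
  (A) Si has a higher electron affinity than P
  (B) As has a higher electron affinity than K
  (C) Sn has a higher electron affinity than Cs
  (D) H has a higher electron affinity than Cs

The general trend: electron affinity increases across a period and decreases down a group.
(A) Si (period 3, group 14) vs P (period 3, group 15): the stated order contradicts the simple trend.
(B) As (period 4, group 15) vs K (period 4, group 1): the stated order agrees with the simple trend.
(C) Sn (period 5, group 14) vs Cs (period 6, group 1): the stated order agrees with the simple trend.
(D) H (period 1, group 1) vs Cs (period 6, group 1): the stated order agrees with the simple trend.
The exception is (A): adding an electron to P's half-filled 3p³ is unfavourable, so Si (3p²) has the more exothermic EA.

(A)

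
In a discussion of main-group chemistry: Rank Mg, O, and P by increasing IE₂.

Mg, P, O

After 1 electron has been removed, what remains? Mg⁺ still has 1 valence electron; O⁺ still has 5 valence electrons; P⁺ still has 4 valence electrons.
All are still removing valence electrons, so compare the +1 ions as you would atoms: IE_2 generally rises across a period (higher Z_eff) and falls down a group (larger shell), subject to the usual subshell exceptions.
Valence configurations: Mg⁺ [Ne]3s¹, O⁺ [He]2s²2p³, P⁺ [Ne]3s²3p².
Approximate IE_2 values (kJ/mol): Mg 1451, O 3388, P 1907.
Putting it together, IE_2: Mg < P < O.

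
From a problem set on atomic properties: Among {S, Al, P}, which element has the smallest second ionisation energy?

Al

The second ionization energy removes an electron from the +1 ion. For each element: S⁺ still has 5 valence electrons; Al⁺ still has 2 valence electrons; P⁺ still has 4 valence electrons.
All are still removing valence electrons, so compare the +1 ions as you would atoms: IE_2 generally rises across a period (higher Z_eff) and falls down a group (larger shell), subject to the usual subshell exceptions.
Valence configurations: S⁺ [Ne]3s²3p³, Al⁺ [Ne]3s², P⁺ [Ne]3s²3p².
Approximate IE_2 values (kJ/mol): S 2252, Al 1817, P 1907.
Hence IE_2: Al < P < S.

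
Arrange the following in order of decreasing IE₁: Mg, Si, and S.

Mg is in period 3, group 2; Si is in period 3, group 14; S is in period 3, group 16.
Across a period the outer electron is held more tightly (higher IE₁); down a group it sits in a higher shell, more shielded, and comes off more easily.
All lie in period 3, so first ionization energy increases left to right.
So from highest to lowest: S > Si > Mg.

S, Si, Mg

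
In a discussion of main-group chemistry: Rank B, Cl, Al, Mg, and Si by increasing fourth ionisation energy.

Si < Cl < Mg < Al < B

Consider each +3 ion: B³⁺ is the bare [He] core; Cl³⁺ still has 4 valence electrons; Al³⁺ is the bare [Ne] core; Mg³⁺ is already 1 electron into the core; Si³⁺ still has 1 valence electron.
Core electrons are held far more tightly than valence electrons, so Mg, Al and B top the IE_4 order.
Valence configurations: Cl³⁺ [Ne]3s²3p², Si³⁺ [Ne]3s¹.
Approximate IE_4 values (kJ/mol): B 25026, Cl 5159, Al 11577, Mg 10543, Si 4356.
Overall IE_4 order: Si < Cl < Mg < Al < B.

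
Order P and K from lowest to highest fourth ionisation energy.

P < K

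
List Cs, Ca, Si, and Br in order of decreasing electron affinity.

Si is in period 3, group 14; Ca is in period 4, group 2; Br is in period 4, group 17; Cs is in period 6, group 1.
Atoms with high Z_eff and room in the valence shell (especially the halogens) have the most exothermic electron affinities.
Neither a single period nor a single group — weigh both effects.
Cs > Ca: this pair runs against the simple trend — see the exception note.
Si > Cs: both effects reinforce here, so Si is clearly the higher of the two.
Br > Si: the two effects oppose for this pair; the across-period effect wins (325 vs 134 kJ/mol).
Note the exception: Cs has a higher electron affinity than Ca, contrary to the simple trend — adding an electron to Ca (ns²) has to open a new, higher-energy np subshell, which is unfavourable.
Approximate values (kJ/mol): Si 134, Ca 2, Br 325, Cs 46.
So from highest to lowest: Br > Si > Cs > Ca.

Br > Si > Cs > Ca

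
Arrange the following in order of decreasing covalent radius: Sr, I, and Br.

Br is in period 4, group 17; Sr is in period 5, group 2; I is in period 5, group 17.
Moving right in a period, electrons are added to the same shell under a stronger nuclear pull, so atoms get smaller; moving down, a new shell is opened and atoms get larger.
Here both period and group differ, so the two effects have to be weighed against each other.
I > Br: they share group 17; the group trend gives I the larger value.
Sr > I: both are in period 5; the period trend gives Sr the larger value.
Tabulated atomic radius (pm): Br 114, Sr 185, I 133.
So from largest to smallest: Sr > I > Br.

Sr, I, Br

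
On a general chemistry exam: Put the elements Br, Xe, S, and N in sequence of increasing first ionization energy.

S < Br < Xe < N

N is in period 2, group 15; S is in period 3, group 16; Br is in period 4, group 17; Xe is in period 5, group 18.
Removing the outermost electron gets harder across a period and easier down a group.
These sit on a diagonal, where the across-period and down-group effects partly cancel.
Br > S: the two effects oppose for this pair; the across-period effect wins (1140 vs 1000 kJ/mol).
Xe > Br: the two effects oppose for this pair; the across-period effect wins (1170 vs 1140 kJ/mol).
N > Xe: period and group pull opposite ways; the down-group shift dominates (1402 vs 1170 kJ/mol).
For reference (kJ/mol): N 1402, S 1000, Br 1140, Xe 1170.
So from lowest to highest: S < Br < Xe < N.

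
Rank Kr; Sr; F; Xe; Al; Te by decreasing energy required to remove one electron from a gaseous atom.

F is in period 2, group 17; Al is in period 3, group 13; Kr is in period 4, group 18; Sr is in period 5, group 2; Te is in period 5, group 16; Xe is in period 5, group 18.
Across a period the outer electron is held more tightly (higher IE₁); down a group it sits in a higher shell, more shielded, and comes off more easily.
Here both period and group differ, so the two effects have to be weighed against each other.
Al > Sr: relative to Sr, both the across-period and down-group shifts push Al's first ionization energy up.
Te > Al: the two effects oppose for this pair; the across-period effect wins (869 vs 578 kJ/mol).
Xe > Te: Xe lies to the right of Te in period 5, so the across-period effect alone puts Xe higher.
Kr > Xe: they share group 18; the group trend gives Kr the larger value.
F > Kr: the two effects oppose for this pair; the down-group effect wins (1681 vs 1351 kJ/mol).
Approximate values (kJ/mol): F 1681, Al 578, Kr 1351, Sr 550, Te 869, Xe 1170.
So from highest to lowest: F > Kr > Xe > Te > Al > Sr.

F > Kr > Xe > Te > Al > Sr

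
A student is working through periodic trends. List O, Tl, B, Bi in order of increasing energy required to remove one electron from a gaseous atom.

Tl < Bi < B < O

Removing the outermost electron gets harder across a period and easier down a group.
Here both period and group differ, so the two effects have to be weighed against each other.
Bi > Tl: Bi lies to the right of Tl in period 6, so the across-period effect alone puts Bi higher.
B > Bi: period and group pull opposite ways; the down-group shift dominates (801 vs 703 kJ/mol).
O > B: O lies to the right of B in period 2, so the across-period effect alone puts O higher.
Tabulated first ionization energy (kJ/mol): B 801, O 1314, Tl 589, Bi 703.
So from lowest to highest: Tl < Bi < B < O.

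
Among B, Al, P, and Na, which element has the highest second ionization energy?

Na

After 1 electron has been removed, what remains? B⁺ still has 2 valence electrons; Al⁺ still has 2 valence electrons; P⁺ still has 4 valence electrons; Na⁺ is the bare [Ne] core.
Pulling an electron out of a noble-gas core costs far more than removing a remaining valence electron, so Na sits at the high end of IE_2.
Valence configurations: B⁺ [He]2s², Al⁺ [Ne]3s², P⁺ [Ne]3s²3p².
The numbers (kJ/mol): B 2427, Al 1817, P 1907, Na 4562.
Hence IE_2: Al < P < B < Na.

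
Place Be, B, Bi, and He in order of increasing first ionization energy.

Bi, B, Be, He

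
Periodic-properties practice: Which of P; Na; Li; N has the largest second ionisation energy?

After 1 electron has been removed, what remains? P⁺ still has 4 valence electrons; Na⁺ is the bare [Ne] core; Li⁺ is the bare [He] core; N⁺ still has 4 valence electrons.
Pulling an electron out of a noble-gas core costs far more than removing a remaining valence electron, so Na and Li sit at the high end of IE_2.
Valence configurations: P⁺ [Ne]3s²3p², N⁺ [He]2s²2p².
Approximate IE_2 values (kJ/mol): P 1907, Na 4562, Li 7298, N 2856.
So the second ionization energies run P < N < Na < Li.

Li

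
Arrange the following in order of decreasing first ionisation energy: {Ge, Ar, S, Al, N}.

Ar, N, S, Ge, Al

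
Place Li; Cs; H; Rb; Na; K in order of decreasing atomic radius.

H is in period 1, group 1; Li is in period 2, group 1; Na is in period 3, group 1; K is in period 4, group 1; Rb is in period 5, group 1; Cs is in period 6, group 1.
Moving right in a period, electrons are added to the same shell under a stronger nuclear pull, so atoms get smaller; moving down, a new shell is opened and atoms get larger.
All are in group 1, so atomic radius increases down the group.
So from largest to smallest: Cs > Rb > K > Na > Li > H.

Cs > Rb > K > Na > Li > H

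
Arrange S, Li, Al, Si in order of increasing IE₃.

Consider each +2 ion: S²⁺ still has 4 valence electrons; Li²⁺ is already 1 electron into the core; Al²⁺ still has 1 valence electron; Si²⁺ still has 2 valence electrons.
Core electrons are held far more tightly than valence electrons, so Li tops the IE_3 order.
Valence configurations: S²⁺ [Ne]3s²3p², Al²⁺ [Ne]3s¹, Si²⁺ [Ne]3s².
Tabulated IE_3 (kJ/mol): S 3357, Li 11815, Al 2745, Si 3232.
Hence IE_3: Al < Si < S < Li.

Al < Si < S < Li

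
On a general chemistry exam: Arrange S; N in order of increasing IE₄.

S < N

The fourth ionization energy removes an electron from the +3 ion. For each element: S³⁺ still has 3 valence electrons; N³⁺ still has 2 valence electrons.
All are still removing valence electrons, so compare the +3 ions as you would atoms: IE_4 generally rises across a period (higher Z_eff) and falls down a group (larger shell), subject to the usual subshell exceptions.
Valence configurations: S³⁺ [Ne]3s²3p¹, N³⁺ [He]2s².
Approximate IE_4 values (kJ/mol): S 4556, N 7475.
So the fourth ionization energies run S < N.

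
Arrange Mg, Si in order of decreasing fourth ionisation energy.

After 3 electrons have been removed, what remains? Mg³⁺ is already 1 electron into the core; Si³⁺ still has 1 valence electron.
Breaking into a closed-shell core is much more expensive than removing a leftover valence electron — Mg has the largest IE_4 here.
Tabulated IE_4 (kJ/mol): Mg 10543, Si 4356.
Overall IE_4 order: Si < Mg.

Mg > Si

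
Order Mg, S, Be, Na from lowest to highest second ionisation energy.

Mg < Be < S < Na

The second ionization energy removes an electron from the +1 ion. For each element: Mg⁺ still has 1 valence electron; S⁺ still has 5 valence electrons; Be⁺ still has 1 valence electron; Na⁺ is the bare [Ne] core.
Core electrons are held far more tightly than valence electrons, so Na tops the IE_2 order.
Valence configurations: Mg⁺ [Ne]3s¹, S⁺ [Ne]3s²3p³, Be⁺ [He]2s¹.
Approximate IE_2 values (kJ/mol): Mg 1451, S 2252, Be 1757, Na 4562.
So the second ionization energies run Mg < Be < S < Na.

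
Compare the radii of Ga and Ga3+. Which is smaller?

Ga3+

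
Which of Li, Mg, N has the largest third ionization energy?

IE_3 is the cost of taking one more electron from the +2 cation: Li²⁺ is already 1 electron into the core; Mg²⁺ is the bare [Ne] core; N²⁺ still has 3 valence electrons.
Core electrons are held far more tightly than valence electrons, so Mg and Li top the IE_3 order.
Tabulated IE_3 (kJ/mol): Li 11815, Mg 7733, N 4578.
Hence IE_3: N < Mg < Li.

Li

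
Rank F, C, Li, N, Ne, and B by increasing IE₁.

Li, B, C, N, F, Ne

Li is in period 2, group 1; B is in period 2, group 13; C is in period 2, group 14; N is in period 2, group 15; F is in period 2, group 17; Ne is in period 2, group 18.
IE₁ increases left→right with effective nuclear charge and decreases top→bottom as the valence shell moves farther out.
All lie in period 2, so first ionization energy increases left to right.
So from lowest to highest: Li < B < C < N < F < Ne.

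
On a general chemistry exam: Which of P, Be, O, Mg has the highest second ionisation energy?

The second ionization energy removes an electron from the +1 ion. For each element: P⁺ still has 4 valence electrons; Be⁺ still has 1 valence electron; O⁺ still has 5 valence electrons; Mg⁺ still has 1 valence electron.
All are still removing valence electrons, so compare the +1 ions as you would atoms: IE_2 generally rises across a period (higher Z_eff) and falls down a group (larger shell), subject to the usual subshell exceptions.
Valence configurations: P⁺ [Ne]3s²3p², Be⁺ [He]2s¹, O⁺ [He]2s²2p³, Mg⁺ [Ne]3s¹.
Tabulated IE_2 (kJ/mol): P 1907, Be 1757, O 3388, Mg 1451.
Hence IE_2: Mg < Be < P < O.

O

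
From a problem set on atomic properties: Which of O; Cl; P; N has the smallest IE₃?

P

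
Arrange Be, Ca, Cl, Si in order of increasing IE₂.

Consider each +1 ion: Be⁺ still has 1 valence electron; Ca⁺ still has 1 valence electron; Cl⁺ still has 6 valence electrons; Si⁺ still has 3 valence electrons.
All are still removing valence electrons, so compare the +1 ions as you would atoms: IE_2 generally rises across a period (higher Z_eff) and falls down a group (larger shell), subject to the usual subshell exceptions.
Valence configurations: Be⁺ [He]2s¹, Ca⁺ [Ar]4s¹, Cl⁺ [Ne]3s²3p⁴, Si⁺ [Ne]3s²3p¹.
Tabulated IE_2 (kJ/mol): Be 1757, Ca 1145, Cl 2298, Si 1577.
Hence IE_2: Ca < Si < Be < Cl.

Ca < Si < Be < Cl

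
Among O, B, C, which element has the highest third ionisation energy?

Consider each +2 ion: O²⁺ still has 4 valence electrons; B²⁺ still has 1 valence electron; C²⁺ still has 2 valence electrons.
All are still removing valence electrons, so compare the +2 ions as you would atoms: IE_3 generally rises across a period (higher Z_eff) and falls down a group (larger shell), subject to the usual subshell exceptions.
Valence configurations: O²⁺ [He]2s²2p², B²⁺ [He]2s¹, C²⁺ [He]2s².
Tabulated IE_3 (kJ/mol): O 5300, B 3660, C 4620.
Hence IE_3: B < C < O.

O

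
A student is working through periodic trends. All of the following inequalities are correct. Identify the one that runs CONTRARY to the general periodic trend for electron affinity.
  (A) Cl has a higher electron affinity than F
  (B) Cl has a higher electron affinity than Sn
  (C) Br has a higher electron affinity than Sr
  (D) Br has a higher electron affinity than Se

The general trend: electron affinity increases across a period and decreases down a group.
(A) Cl (period 3, group 17) vs F (period 2, group 17): the stated order contradicts the simple trend.
(B) Cl (period 3, group 17) vs Sn (period 5, group 14): the stated order agrees with the simple trend.
(C) Br (period 4, group 17) vs Sr (period 5, group 2): the stated order agrees with the simple trend.
(D) Br (period 4, group 17) vs Se (period 4, group 16): the stated order agrees with the simple trend.
The exception is (A): F's small 2p subshell makes the incoming electron feel strong e⁻–e⁻ repulsion, so Cl actually releases more energy on gaining an electron.

(A)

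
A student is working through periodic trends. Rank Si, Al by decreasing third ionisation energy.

After 2 electrons have been removed, what remains? Si²⁺ still has 2 valence electrons; Al²⁺ still has 1 valence electron.
All are still removing valence electrons, so compare the +2 ions as you would atoms: IE_3 generally rises across a period (higher Z_eff) and falls down a group (larger shell), subject to the usual subshell exceptions.
Valence configurations: Si²⁺ [Ne]3s², Al²⁺ [Ne]3s¹.
Tabulated IE_3 (kJ/mol): Si 3232, Al 2745.
Overall IE_3 order: Al < Si.

Si > Al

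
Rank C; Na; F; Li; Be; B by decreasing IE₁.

F > C > Be > B > Li > Na

Li is in period 2, group 1; Be is in period 2, group 2; B is in period 2, group 13; C is in period 2, group 14; F is in period 2, group 17; Na is in period 3, group 1.
Removing the outermost electron gets harder across a period and easier down a group.
These span different periods and groups, so the two trends combine.
Li > Na: they share group 1; the group trend gives Li the larger value.
B > Li: both are in period 2; the period trend gives B the larger value.
Be > B: this pair runs against the simple trend — see the exception note.
C > Be: C lies to the right of Be in period 2, so the across-period effect alone puts C higher.
F > C: F lies to the right of C in period 2, so the across-period effect alone puts F higher.
Note the exception: Be has a higher first ionization energy than B, contrary to the simple trend — removing B's lone 2p electron is easier than breaking Be's filled 2s².
Tabulated first ionization energy (kJ/mol): Li 520, Be 900, B 801, C 1086, F 1681, Na 496.
So from highest to lowest: F > C > Be > B > Li > Na.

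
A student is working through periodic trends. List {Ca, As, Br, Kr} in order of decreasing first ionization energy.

Kr > Br > As > Ca

Ca is in period 4, group 2; As is in period 4, group 15; Br is in period 4, group 17; Kr is in period 4, group 18.
Removing the outermost electron gets harder across a period and easier down a group.
All lie in period 4, so first ionization energy increases left to right.
So from highest to lowest: Kr > Br > As > Ca.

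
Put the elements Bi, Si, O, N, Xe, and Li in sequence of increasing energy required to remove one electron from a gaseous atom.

Li, Bi, Si, Xe, O, N

IE₁ increases left→right with effective nuclear charge and decreases top→bottom as the valence shell moves farther out.
Here both period and group differ, so the two effects have to be weighed against each other.
Bi > Li: period and group pull opposite ways; the across-period shift dominates (703 vs 520 kJ/mol).
Si > Bi: the two effects oppose for this pair; the down-group effect wins (786 vs 703 kJ/mol).
Xe > Si: period and group pull opposite ways; the across-period shift dominates (1170 vs 786 kJ/mol).
O > Xe: period and group pull opposite ways; the down-group shift dominates (1314 vs 1170 kJ/mol).
N > O: this pair runs against the simple trend — see the exception note.
Note the exception: N has a higher first ionization energy than O, contrary to the simple trend — pairing an electron in O's 2p⁴ costs repulsion energy, so O ionizes more easily than half-filled N (2p³).
For reference (kJ/mol): Li 520, N 1402, O 1314, Si 786, Xe 1170, Bi 703.
So from lowest to highest: Li < Bi < Si < Xe < O < N.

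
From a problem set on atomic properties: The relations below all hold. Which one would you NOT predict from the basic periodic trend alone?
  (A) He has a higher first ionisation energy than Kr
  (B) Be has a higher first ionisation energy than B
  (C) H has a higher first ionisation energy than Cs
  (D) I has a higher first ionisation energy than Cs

The general trend: first ionisation energy increases across a period and decreases down a group.
(A) He (period 1, group 18) vs Kr (period 4, group 18): the stated order agrees with the simple trend.
(B) Be (period 2, group 2) vs B (period 2, group 13): the stated order contradicts the simple trend.
(C) H (period 1, group 1) vs Cs (period 6, group 1): the stated order agrees with the simple trend.
(D) I (period 5, group 17) vs Cs (period 6, group 1): the stated order agrees with the simple trend.
The exception is (B): removing B's lone 2p electron is easier than breaking Be's filled 2s².

(B)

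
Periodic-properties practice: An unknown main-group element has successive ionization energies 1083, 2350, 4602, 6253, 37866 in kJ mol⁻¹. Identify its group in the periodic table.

Group 14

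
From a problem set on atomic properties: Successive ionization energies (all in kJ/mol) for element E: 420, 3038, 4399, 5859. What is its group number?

Group 1

Look for the largest jump between consecutive ionization energies: IE2/IE1 ≈ 7.2, far larger than any earlier ratio.
That jump marks the point where a core electron is being removed. So the atom has 1 valence electron.
A main-group element with 1 valence electron is in group 1.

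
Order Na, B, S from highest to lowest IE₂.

Na > B > S

IE_2 is the cost of taking one more electron from the +1 cation: Na⁺ is the bare [Ne] core; B⁺ still has 2 valence electrons; S⁺ still has 5 valence electrons.
Breaking into a closed-shell core is much more expensive than removing a leftover valence electron — Na has the largest IE_2 here.
Valence configurations: B⁺ [He]2s², S⁺ [Ne]3s²3p³.
Approximate IE_2 values (kJ/mol): Na 4562, B 2427, S 2252.
Hence IE_2: S < B < Na.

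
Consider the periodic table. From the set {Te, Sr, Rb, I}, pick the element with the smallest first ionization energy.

Rb

IE₁ increases left→right with effective nuclear charge and decreases top→bottom as the valence shell moves farther out.
All lie in period 5, so first ionization energy increases left to right.
The smallest first ionization energy among these belongs to Rb.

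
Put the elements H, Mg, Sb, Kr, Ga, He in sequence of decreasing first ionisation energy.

He, Kr, H, Sb, Mg, Ga

H is in period 1, group 1; He is in period 1, group 18; Mg is in period 3, group 2; Ga is in period 4, group 13; Kr is in period 4, group 18; Sb is in period 5, group 15.
IE₁ increases left→right with effective nuclear charge and decreases top→bottom as the valence shell moves farther out.
Neither a single period nor a single group — weigh both effects.
Mg > Ga: the two effects oppose for this pair; the down-group effect wins (738 vs 579 kJ/mol).
Sb > Mg: period and group pull opposite ways; the across-period shift dominates (831 vs 738 kJ/mol).
H > Sb: period and group pull opposite ways; the down-group shift dominates (1312 vs 831 kJ/mol).
Kr > H: the two effects oppose for this pair; the across-period effect wins (1351 vs 1312 kJ/mol).
He > Kr: they share group 18; the group trend gives He the larger value.
Tabulated first ionization energy (kJ/mol): H 1312, He 2372, Mg 738, Ga 579, Kr 1351, Sb 831.
So from highest to lowest: He > Kr > H > Sb > Mg > Ga.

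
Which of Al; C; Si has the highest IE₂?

C

After 1 electron has been removed, what remains? Al⁺ still has 2 valence electrons; C⁺ still has 3 valence electrons; Si⁺ still has 3 valence electrons.
All are still removing valence electrons, so compare the +1 ions as you would atoms: IE_2 generally rises across a period (higher Z_eff) and falls down a group (larger shell), subject to the usual subshell exceptions.
Valence configurations: Al⁺ [Ne]3s², C⁺ [He]2s²2p¹, Si⁺ [Ne]3s²3p¹.
Si⁺ loses a lone 3p electron whereas Al⁺ must break into a filled 3s² pair, so IE_2(Al) > IE_2(Si) even though Si has the higher nuclear charge.
The numbers (kJ/mol): Al 1817, C 2353, Si 1577.
Putting it together, IE_2: Si < Al < C.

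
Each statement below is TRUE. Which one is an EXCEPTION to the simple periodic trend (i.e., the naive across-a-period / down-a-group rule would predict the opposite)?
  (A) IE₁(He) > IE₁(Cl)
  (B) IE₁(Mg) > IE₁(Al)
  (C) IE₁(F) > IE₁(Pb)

The general trend: first ionisation energy increases across a period and decreases down a group.
(A) He (period 1, group 18) vs Cl (period 3, group 17): the stated order agrees with the simple trend.
(B) Mg (period 3, group 2) vs Al (period 3, group 13): the stated order contradicts the simple trend.
(C) F (period 2, group 17) vs Pb (period 6, group 14): the stated order agrees with the simple trend.
The exception is (B): Al's single 3p electron is easier to remove than one from Mg's filled 3s².

(B)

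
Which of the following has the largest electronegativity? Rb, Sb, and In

Sb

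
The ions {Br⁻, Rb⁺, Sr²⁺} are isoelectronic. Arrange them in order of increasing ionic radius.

Sr²⁺ < Rb⁺ < Br⁻

All of these have 36 electrons, so size is governed by nuclear charge alone: the more protons, the stronger the pull on the same electron cloud, and the smaller the ion.
Nuclear charges: Sr²⁺ (Z=38), Rb⁺ (Z=37), Br⁻ (Z=35).
Smallest to largest: Sr²⁺ < Rb⁺ < Br⁻.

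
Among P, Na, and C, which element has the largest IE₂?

Na

The second ionization energy removes an electron from the +1 ion. For each element: P⁺ still has 4 valence electrons; Na⁺ is the bare [Ne] core; C⁺ still has 3 valence electrons.
Breaking into a closed-shell core is much more expensive than removing a leftover valence electron — Na has the largest IE_2 here.
Valence configurations: P⁺ [Ne]3s²3p², C⁺ [He]2s²2p¹.
Approximate IE_2 values (kJ/mol): P 1907, Na 4562, C 2353.
Overall IE_2 order: P < C < Na.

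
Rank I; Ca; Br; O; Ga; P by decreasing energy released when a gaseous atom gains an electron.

O is in period 2, group 16; P is in period 3, group 15; Ca is in period 4, group 2; Ga is in period 4, group 13; Br is in period 4, group 17; I is in period 5, group 17.
Atoms with high Z_eff and room in the valence shell (especially the halogens) have the most exothermic electron affinities.
Neither a single period nor a single group — weigh both effects.
Ga > Ca: both are in period 4; the period trend gives Ga the larger value.
P > Ga: both effects reinforce here, so P is clearly the higher of the two.
O > P: relative to P, both the across-period and down-group shifts push O's electron affinity up.
I > O: the two effects oppose for this pair; the across-period effect wins (295 vs 141 kJ/mol).
Br > I: they share group 17; the group trend gives Br the larger value.
For reference (kJ/mol): O 141, P 72, Ca 2, Ga 29, Br 325, I 295.
So from highest to lowest: Br > I > O > P > Ga > Ca.

Br > I > O > P > Ga > Ca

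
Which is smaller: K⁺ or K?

K⁺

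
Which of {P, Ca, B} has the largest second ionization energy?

IE_2 is the cost of taking one more electron from the +1 cation: P⁺ still has 4 valence electrons; Ca⁺ still has 1 valence electron; B⁺ still has 2 valence electrons.
All are still removing valence electrons, so compare the +1 ions as you would atoms: IE_2 generally rises across a period (higher Z_eff) and falls down a group (larger shell), subject to the usual subshell exceptions.
Valence configurations: P⁺ [Ne]3s²3p², Ca⁺ [Ar]4s¹, B⁺ [He]2s².
The numbers (kJ/mol): P 1907, Ca 1145, B 2427.
Putting it together, IE_2: Ca < P < B.

B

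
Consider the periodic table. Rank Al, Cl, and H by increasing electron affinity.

Al < H < Cl

H is in period 1, group 1; Al is in period 3, group 13; Cl is in period 3, group 17.
Atoms with high Z_eff and room in the valence shell (especially the halogens) have the most exothermic electron affinities.
Neither a single period nor a single group — weigh both effects.
H > Al: period and group pull opposite ways; the down-group shift dominates (73 vs 42 kJ/mol).
Cl > H: the two effects oppose for this pair; the across-period effect wins (349 vs 73 kJ/mol).
For reference (kJ/mol): H 73, Al 42, Cl 349.
So from lowest to highest: Al < H < Cl.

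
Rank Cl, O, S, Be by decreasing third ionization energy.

Be > O > Cl > S

After 2 electrons have been removed, what remains? Cl²⁺ still has 5 valence electrons; O²⁺ still has 4 valence electrons; S²⁺ still has 4 valence electrons; Be²⁺ is the bare [He] core.
Breaking into a closed-shell core is much more expensive than removing a leftover valence electron — Be has the largest IE_3 here.
Valence configurations: Cl²⁺ [Ne]3s²3p³, O²⁺ [He]2s²2p², S²⁺ [Ne]3s²3p².
Tabulated IE_3 (kJ/mol): Cl 3822, O 5300, S 3357, Be 14849.
Putting it together, IE_3: S < Cl < O < Be.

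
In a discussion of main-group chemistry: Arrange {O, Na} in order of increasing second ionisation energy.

O < Na

The second ionization energy removes an electron from the +1 ion. For each element: O⁺ still has 5 valence electrons; Na⁺ is the bare [Ne] core.
Core electrons are held far more tightly than valence electrons, so Na tops the IE_2 order.
Approximate IE_2 values (kJ/mol): O 3388, Na 4562.
Putting it together, IE_2: O < Na.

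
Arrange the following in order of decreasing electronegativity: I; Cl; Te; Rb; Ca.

Cl > I > Te > Ca > Rb

Cl is in period 3, group 17; Ca is in period 4, group 2; Rb is in period 5, group 1; Te is in period 5, group 16; I is in period 5, group 17.
EN rises left→right (higher Z_eff, smaller atoms) and falls top→bottom (larger, more shielded atoms).
Here both period and group differ, so the two effects have to be weighed against each other.
Ca > Rb: both effects reinforce here, so Ca is clearly the higher of the two.
Te > Ca: the two effects oppose for this pair; the across-period effect wins (2.10 vs 1.00).
I > Te: I lies to the right of Te in period 5, so the across-period effect alone puts I higher.
Cl > I: Cl sits above I in group 17, so the down-group effect alone puts Cl higher.
Tabulated electronegativity (Pauling): Cl 3.16, Ca 1.00, Rb 0.82, Te 2.10, I 2.66.
So from highest to lowest: Cl > I > Te > Ca > Rb.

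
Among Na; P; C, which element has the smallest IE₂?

P

IE_2 is the cost of taking one more electron from the +1 cation: Na⁺ is the bare [Ne] core; P⁺ still has 4 valence electrons; C⁺ still has 3 valence electrons.
Breaking into a closed-shell core is much more expensive than removing a leftover valence electron — Na has the largest IE_2 here.
Valence configurations: P⁺ [Ne]3s²3p², C⁺ [He]2s²2p¹.
Tabulated IE_2 (kJ/mol): Na 4562, P 1907, C 2353.
Overall IE_2 order: P < C < Na.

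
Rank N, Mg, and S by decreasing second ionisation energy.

N > S > Mg

IE_2 is the cost of taking one more electron from the +1 cation: N⁺ still has 4 valence electrons; Mg⁺ still has 1 valence electron; S⁺ still has 5 valence electrons.
All are still removing valence electrons, so compare the +1 ions as you would atoms: IE_2 generally rises across a period (higher Z_eff) and falls down a group (larger shell), subject to the usual subshell exceptions.
Valence configurations: N⁺ [He]2s²2p², Mg⁺ [Ne]3s¹, S⁺ [Ne]3s²3p³.
Approximate IE_2 values (kJ/mol): N 2856, Mg 1451, S 2252.
Putting it together, IE_2: Mg < S < N.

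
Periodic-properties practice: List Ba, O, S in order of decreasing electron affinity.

O is in period 2, group 16; S is in period 3, group 16; Ba is in period 6, group 2.
Adding an electron releases more energy for atoms nearer the top right (short of the noble gases).
Here both period and group differ, so the two effects have to be weighed against each other.
O > Ba: both effects reinforce here, so O is clearly the higher of the two.
S > O: this pair runs against the simple trend — see the exception note.
Note the exception: S has a higher electron affinity than O, contrary to the simple trend — the compact 2p subshell of O repels the added electron more than S's larger 3p does.
Tabulated electron affinity (kJ/mol): O 141, S 200, Ba 14.
So from highest to lowest: S > O > Ba.

S > O > Ba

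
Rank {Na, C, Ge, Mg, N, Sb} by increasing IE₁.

C is in period 2, group 14; N is in period 2, group 15; Na is in period 3, group 1; Mg is in period 3, group 2; Ge is in period 4, group 14; Sb is in period 5, group 15.
First ionization energy rises across a period (greater Z_eff holds electrons more tightly) and falls down a group (valence electrons are farther from the nucleus).
Here both period and group differ, so the two effects have to be weighed against each other.
Mg > Na: both are in period 3; the period trend gives Mg the larger value.
Ge > Mg: period and group pull opposite ways; the across-period shift dominates (762 vs 738 kJ/mol).
Sb > Ge: period and group pull opposite ways; the across-period shift dominates (831 vs 762 kJ/mol).
C > Sb: period and group pull opposite ways; the down-group shift dominates (1086 vs 831 kJ/mol).
N > C: N lies to the right of C in period 2, so the across-period effect alone puts N higher.
Approximate values (kJ/mol): C 1086, N 1402, Na 496, Mg 738, Ge 762, Sb 831.
So from lowest to highest: Na < Mg < Ge < Sb < C < N.

Na < Mg < Ge < Sb < C < N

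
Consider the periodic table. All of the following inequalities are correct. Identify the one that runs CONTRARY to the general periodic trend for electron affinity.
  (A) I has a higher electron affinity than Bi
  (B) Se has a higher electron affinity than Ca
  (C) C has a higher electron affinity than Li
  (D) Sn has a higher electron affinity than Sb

(D)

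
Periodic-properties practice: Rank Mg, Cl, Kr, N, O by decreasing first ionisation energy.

N > Kr > O > Cl > Mg

N is in period 2, group 15; O is in period 2, group 16; Mg is in period 3, group 2; Cl is in period 3, group 17; Kr is in period 4, group 18.
IE₁ increases left→right with effective nuclear charge and decreases top→bottom as the valence shell moves farther out.
Here both period and group differ, so the two effects have to be weighed against each other.
Cl > Mg: both are in period 3; the period trend gives Cl the larger value.
O > Cl: period and group pull opposite ways; the down-group shift dominates (1314 vs 1251 kJ/mol).
Kr > O: period and group pull opposite ways; the across-period shift dominates (1351 vs 1314 kJ/mol).
N > Kr: period and group pull opposite ways; the down-group shift dominates (1402 vs 1351 kJ/mol).
Note the exception: N has a higher first ionization energy than O, contrary to the simple trend — pairing an electron in O's 2p⁴ costs repulsion energy, so O ionizes more easily than half-filled N (2p³).
Approximate values (kJ/mol): N 1402, O 1314, Mg 738, Cl 1251, Kr 1351.
So from highest to lowest: N > Kr > O > Cl > Mg.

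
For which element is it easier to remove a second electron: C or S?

The second ionization energy removes an electron from the +1 ion. For each element: C⁺ still has 3 valence electrons; S⁺ still has 5 valence electrons.
All are still removing valence electrons, so compare the +1 ions as you would atoms: IE_2 generally rises across a period (higher Z_eff) and falls down a group (larger shell), subject to the usual subshell exceptions.
Valence configurations: C⁺ [He]2s²2p¹, S⁺ [Ne]3s²3p³.
Approximate IE_2 values (kJ/mol): C 2353, S 2252.
Hence IE_2: S < C.

S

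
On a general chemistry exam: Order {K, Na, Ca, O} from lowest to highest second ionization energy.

Ca, K, O, Na

The second ionization energy removes an electron from the +1 ion. For each element: K⁺ is the bare [Ar] core; Na⁺ is the bare [Ne] core; Ca⁺ still has 1 valence electron; O⁺ still has 5 valence electrons.
Usually core removal costs more than valence removal, but here the competition is close: a tightly held n=2 valence electron can cost more to remove than an n=3 core electron, so the actual values have to decide it.
Valence configurations: Ca⁺ [Ar]4s¹, O⁺ [He]2s²2p³.
The numbers (kJ/mol): K 3052, Na 4562, Ca 1145, O 3388.
So the second ionization energies run Ca < K < O < Na.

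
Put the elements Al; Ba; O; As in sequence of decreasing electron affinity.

O is in period 2, group 16; Al is in period 3, group 13; As is in period 4, group 15; Ba is in period 6, group 2.
Electron affinity generally becomes more exothermic across a period toward the halogens and less exothermic down a group.
These span different periods and groups, so the two trends combine.
Al > Ba: relative to Ba, both the across-period and down-group shifts push Al's electron affinity up.
As > Al: the two effects oppose for this pair; the across-period effect wins (78 vs 42 kJ/mol).
O > As: both effects reinforce here, so O is clearly the higher of the two.
For reference (kJ/mol): O 141, Al 42, As 78, Ba 14.
So from highest to lowest: O > As > Al > Ba.

O > As > Al > Ba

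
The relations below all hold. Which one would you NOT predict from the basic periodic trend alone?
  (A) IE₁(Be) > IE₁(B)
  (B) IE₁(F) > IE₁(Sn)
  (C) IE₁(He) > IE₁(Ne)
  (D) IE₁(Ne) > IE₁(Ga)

(A)

The general trend: IE₁ increases across a period and decreases down a group.
(A) Be (period 2, group 2) vs B (period 2, group 13): the stated order contradicts the simple trend.
(B) F (period 2, group 17) vs Sn (period 5, group 14): the stated order agrees with the simple trend.
(C) He (period 1, group 18) vs Ne (period 2, group 18): the stated order agrees with the simple trend.
(D) Ne (period 2, group 18) vs Ga (period 4, group 13): the stated order agrees with the simple trend.
The exception is (A): removing B's lone 2p electron is easier than breaking Be's filled 2s².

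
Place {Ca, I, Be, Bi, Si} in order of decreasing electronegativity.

Smaller atoms with higher effective nuclear charge are more electronegative.
Neither a single period nor a single group — weigh both effects.
Be > Ca: they share group 2; the group trend gives Be the larger value.
Si > Be: the two effects oppose for this pair; the across-period effect wins (1.90 vs 1.57).
Bi > Si: the two effects oppose for this pair; the across-period effect wins (2.02 vs 1.90).
I > Bi: relative to Bi, both the across-period and down-group shifts push I's electronegativity up.
Approximate values (Pauling): Be 1.57, Si 1.90, Ca 1.00, I 2.66, Bi 2.02.
So from highest to lowest: I > Bi > Si > Be > Ca.

I > Bi > Si > Be > Ca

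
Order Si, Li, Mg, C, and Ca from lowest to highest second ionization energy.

After 1 electron has been removed, what remains? Si⁺ still has 3 valence electrons; Li⁺ is the bare [He] core; Mg⁺ still has 1 valence electron; C⁺ still has 3 valence electrons; Ca⁺ still has 1 valence electron.
Pulling an electron out of a noble-gas core costs far more than removing a remaining valence electron, so Li sits at the high end of IE_2.
Valence configurations: Si⁺ [Ne]3s²3p¹, Mg⁺ [Ne]3s¹, C⁺ [He]2s²2p¹, Ca⁺ [Ar]4s¹.
The numbers (kJ/mol): Si 1577, Li 7298, Mg 1451, C 2353, Ca 1145.
So the second ionization energies run Ca < Mg < Si < C < Li.

Ca < Mg < Si < C < Li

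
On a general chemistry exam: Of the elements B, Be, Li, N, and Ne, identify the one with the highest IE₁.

Li is in period 2, group 1; Be is in period 2, group 2; B is in period 2, group 13; N is in period 2, group 15; Ne is in period 2, group 18.
Removing the outermost electron gets harder across a period and easier down a group.
All lie in period 2; the across-period trend (first ionization energy increases left to right) applies, with the exception below.
Note the exception: Be has a higher first ionization energy than B, contrary to the simple trend — removing B's lone 2p electron is easier than breaking Be's filled 2s².
For reference (kJ/mol): Li 520, Be 900, B 801, N 1402, Ne 2081.
The highest IE₁ among these belongs to Ne.

Ne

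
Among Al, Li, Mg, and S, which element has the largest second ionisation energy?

Li

After 1 electron has been removed, what remains? Al⁺ still has 2 valence electrons; Li⁺ is the bare [He] core; Mg⁺ still has 1 valence electron; S⁺ still has 5 valence electrons.
Pulling an electron out of a noble-gas core costs far more than removing a remaining valence electron, so Li sits at the high end of IE_2.
Valence configurations: Al⁺ [Ne]3s², Mg⁺ [Ne]3s¹, S⁺ [Ne]3s²3p³.
The numbers (kJ/mol): Al 1817, Li 7298, Mg 1451, S 2252.
So the second ionization energies run Mg < Al < S < Li.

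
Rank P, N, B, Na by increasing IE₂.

P < B < N < Na

Consider each +1 ion: P⁺ still has 4 valence electrons; N⁺ still has 4 valence electrons; B⁺ still has 2 valence electrons; Na⁺ is the bare [Ne] core.
Breaking into a closed-shell core is much more expensive than removing a leftover valence electron — Na has the largest IE_2 here.
Valence configurations: P⁺ [Ne]3s²3p², N⁺ [He]2s²2p², B⁺ [He]2s².
Approximate IE_2 values (kJ/mol): P 1907, N 2856, B 2427, Na 4562.
Overall IE_2 order: P < B < N < Na.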